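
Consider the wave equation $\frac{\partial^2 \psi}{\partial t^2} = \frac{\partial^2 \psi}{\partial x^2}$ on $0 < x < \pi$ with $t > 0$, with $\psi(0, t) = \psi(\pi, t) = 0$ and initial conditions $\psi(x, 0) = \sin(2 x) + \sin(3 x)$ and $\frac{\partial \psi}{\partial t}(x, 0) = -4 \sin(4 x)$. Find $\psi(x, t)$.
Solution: Separating variables: $\psi = \sum [A_n \cos(\omega_n t) + B_n \sin(\omega_n t)] \sin(nx)$, $\omega_n = n$. From ICs ($B_n$ = velocity coefficient / $\omega_n$): $A_2=1, A_3=1, B_4=-1$.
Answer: $\psi(x, t) = - \sin(4 t) \sin(4 x) + \sin(2 x) \cos(2 t) + \sin(3 x) \cos(3 t)$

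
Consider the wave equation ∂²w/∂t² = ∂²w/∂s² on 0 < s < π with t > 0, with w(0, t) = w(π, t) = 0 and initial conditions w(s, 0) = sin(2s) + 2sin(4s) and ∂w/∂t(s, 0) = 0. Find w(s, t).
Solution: Using separation of variables w = X(s)T(t):
Eigenfunctions: sin(ns), n = 1, 2, 3, ...
General solution: w(s, t) = Σ [A_n cos(n t) + B_n sin(n t)] sin(ns)
From w(s,0) = sin(2s) + 2sin(4s): A_2=1, A_4=2. From w_t(s,0) = 0: all B_n = 0.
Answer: w(s, t) = sin(2s)cos(2t) + 2sin(4s)cos(4t)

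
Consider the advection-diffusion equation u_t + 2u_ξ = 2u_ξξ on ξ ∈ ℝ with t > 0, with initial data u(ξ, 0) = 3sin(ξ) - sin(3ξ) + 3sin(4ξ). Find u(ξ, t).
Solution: Change to a moving frame: let η = ξ - 2t, σ = t and write u(ξ,t) = w(η,σ).
By the chain rule u_t = w_σ - 2w_η, u_ξ = w_η, u_ξξ = w_ηη.
Then u_t + 2u_ξ = w_σ: the advection term cancels and the PDE becomes the heat equation w_σ = 2w_ηη on η ∈ ℝ.
Initial data: w(η,0) = u(η,0) = 3sin(η) - sin(3η) + 3sin(4η).
On η ∈ ℝ each mode satisfies (sin(nη))″ = -n² sin(nη), so exp(-2n²σ) sin(nη) solves the heat equation; by superposition w(η,σ) = Σ c_n exp(-2n²σ) sin(nη).
Reading off the coefficients: c_1=3, c_3=-1, c_4=3, so w(η,σ) = 3exp(-2σ)sin(η) - exp(-18σ)sin(3η) + 3exp(-32σ)sin(4η).
Substituting back η = ξ - 2t, σ = t: u(ξ,t) = w(ξ - 2t, t).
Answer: u(ξ, t) = -3exp(-2t)sin(2t - ξ) + exp(-18t)sin(6t - 3ξ) - 3exp(-32t)sin(8t - 4ξ)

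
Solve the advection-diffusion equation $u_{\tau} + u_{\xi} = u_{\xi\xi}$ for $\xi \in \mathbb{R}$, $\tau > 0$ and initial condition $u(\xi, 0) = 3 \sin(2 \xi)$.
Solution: Moving frame: $\eta = \xi - \tau$, $\sigma = \tau$, $u = w(\eta,\sigma)$, so $u_{\tau} = w_{\sigma} - w_{\eta}$ and $u_{\xi\xi} = w_{\eta\eta}$.
Hence $u_{\tau} + u_{\xi} = w_{\sigma}$ and the PDE becomes the heat equation $w_{\sigma} = w_{\eta\eta}$ on $\eta \in \mathbb{R}$.
Initial data: $w(\eta,0) = u(\eta,0) = 3 \sin(2 \eta)$. Each mode $\sin(n\eta)$ decays as $e^{-n^2\sigma}$ on $\mathbb{R}$, so $w(\eta,\sigma) = \sum c_n e^{-n^2\sigma} \sin(n\eta)$ with $c_2=3$: $w(\eta,\sigma) = 3 e^{-4 \sigma} \sin(2 \eta)$.
Substituting back: $u(\xi,\tau) = w(\xi - \tau, \tau)$.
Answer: $u(\xi, \tau) = -3 e^{-4 \tau} \sin(2 \tau - 2 \xi)$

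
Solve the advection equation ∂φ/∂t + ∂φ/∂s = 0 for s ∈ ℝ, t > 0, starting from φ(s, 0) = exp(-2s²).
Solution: By characteristics (ds/dt = 1), φ(s,t) = f(s - t) with f = φ(·, 0).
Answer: φ(s, t) = exp(-2(s - t)²)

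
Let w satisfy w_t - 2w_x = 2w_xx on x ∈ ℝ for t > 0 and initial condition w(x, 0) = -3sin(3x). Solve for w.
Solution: Change to a moving frame: let η = x + 2t, σ = t and write w(x,t) = u(η,σ).
By the chain rule w_t = u_σ + 2u_η, w_x = u_η, w_xx = u_ηη.
Then w_t - 2w_x = u_σ: the advection term cancels and the PDE becomes the heat equation u_σ = 2u_ηη on η ∈ ℝ.
Initial data: u(η,0) = w(η,0) = -3sin(3η).
On η ∈ ℝ each mode satisfies (sin(nη))″ = -n² sin(nη), so exp(-2n²σ) sin(nη) solves the heat equation; by superposition u(η,σ) = Σ c_n exp(-2n²σ) sin(nη).
Reading off the coefficients: c_3=-3, so u(η,σ) = -3exp(-18σ)sin(3η).
Substituting back η = x + 2t, σ = t: w(x,t) = u(x + 2t, t).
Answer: w(x, t) = -3exp(-18t)sin(6t + 3x)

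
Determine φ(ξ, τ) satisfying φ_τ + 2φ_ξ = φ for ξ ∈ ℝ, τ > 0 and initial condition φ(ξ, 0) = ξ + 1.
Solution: Substitute φ = exp(τ)u.
Then φ_τ = exp(τ)(u_τ + u), φ_ξ = exp(τ)u_ξ; substituting and dividing by exp(τ), the lower-order terms cancel: u_τ + 2u_ξ = 0 (standard advection equation).
Data for u: u(ξ,0) = φ(ξ,0) = ξ + 1.
By characteristics (dξ/dτ = 2), u(ξ,τ) = f(ξ - 2τ) with f = u(·, 0).
So u(ξ,τ) = ξ - 2τ + 1, and φ(ξ,τ) = exp(τ)u(ξ,τ).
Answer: φ(ξ, τ) = ξexp(τ) - 2τexp(τ) + exp(τ)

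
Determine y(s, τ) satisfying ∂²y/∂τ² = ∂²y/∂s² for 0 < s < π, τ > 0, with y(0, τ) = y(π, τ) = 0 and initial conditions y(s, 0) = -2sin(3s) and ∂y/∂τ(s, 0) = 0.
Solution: Separating variables: y = Σ [A_n cos(ω_n τ) + B_n sin(ω_n τ)] sin(ns), ω_n = n. From ICs: A_3=-2.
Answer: y(s, τ) = -2sin(3s)cos(3τ)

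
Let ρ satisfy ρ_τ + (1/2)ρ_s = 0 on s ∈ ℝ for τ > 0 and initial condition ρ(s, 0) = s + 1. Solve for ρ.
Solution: By characteristics (ds/dτ = 1/2), ρ(s,τ) = f(s - (1/2)τ) with f = ρ(·, 0).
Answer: ρ(s, τ) = s - (1/2)τ + 1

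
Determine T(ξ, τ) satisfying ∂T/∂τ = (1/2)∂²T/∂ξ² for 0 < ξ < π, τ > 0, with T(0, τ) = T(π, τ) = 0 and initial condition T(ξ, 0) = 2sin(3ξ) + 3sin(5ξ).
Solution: Using separation of variables T = X(ξ)G(τ):
Eigenfunctions: sin(nξ), n = 1, 2, 3, ...
General solution: T(ξ, τ) = Σ c_n sin(nξ) exp(-n² τ/2)
Matching T(ξ,0) = 2sin(3ξ) + 3sin(5ξ) term by term: c_3=2, c_5=3.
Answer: T(ξ, τ) = 2exp(-9τ/2)sin(3ξ) + 3exp(-25τ/2)sin(5ξ)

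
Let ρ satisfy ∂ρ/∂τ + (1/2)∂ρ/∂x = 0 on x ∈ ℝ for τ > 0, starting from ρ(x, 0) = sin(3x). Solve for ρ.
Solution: By method of characteristics (waves move right with speed 1/2):
Along characteristics x - (1/2)τ = const, ρ is constant, so ρ(x,τ) = f(x - (1/2)τ) with f = ρ(·, 0).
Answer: ρ(x, τ) = sin(3x - 3τ/2)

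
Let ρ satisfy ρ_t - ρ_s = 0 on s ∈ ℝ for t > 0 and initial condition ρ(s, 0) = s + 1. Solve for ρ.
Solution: By characteristics (ds/dt = -1), ρ(s,t) = f(s + t) with f = ρ(·, 0).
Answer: ρ(s, t) = s + t + 1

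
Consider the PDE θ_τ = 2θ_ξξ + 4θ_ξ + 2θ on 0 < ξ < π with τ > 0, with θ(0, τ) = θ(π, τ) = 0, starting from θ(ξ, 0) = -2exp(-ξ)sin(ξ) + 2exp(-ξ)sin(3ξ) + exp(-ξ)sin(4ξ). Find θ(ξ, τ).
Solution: Substitute θ = exp(-ξ)u, i.e. u = exp(ξ)θ.
By the product rule, θ_ξ = exp(-ξ)(u_ξ - u), θ_ξξ = exp(-ξ)(u_ξξ - 2u_ξ + u), θ_τ = exp(-ξ)u_τ.
Substituting into the PDE and dividing by exp(-ξ): u_τ = 2(u_ξξ - 2u_ξ + u) + 4(u_ξ - u) + 2u.
The lower-order terms cancel, leaving the standard heat equation u_τ = 2u_ξξ.
Initial data for u: u(ξ,0) = exp(ξ)θ(ξ,0) = -2sin(ξ) + 2sin(3ξ) + sin(4ξ). The boundary conditions carry over: u(0,τ) = u(π,τ) = 0.
Solve for u:
  Using separation of variables u = X(ξ)G(τ):
  Eigenfunctions: sin(nξ), n = 1, 2, 3, ...
  General solution: u(ξ, τ) = Σ c_n sin(nξ) exp(-2n² τ)
  Matching u(ξ,0) = -2sin(ξ) + 2sin(3ξ) + sin(4ξ) term by term: c_1=-2, c_3=2, c_4=1.
Hence u(ξ,τ) = -2exp(-2τ)sin(ξ) + 2exp(-18τ)sin(3ξ) + exp(-32τ)sin(4ξ).
Transform back: θ(ξ,τ) = exp(-ξ)u(ξ,τ).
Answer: θ(ξ, τ) = -2exp(-ξ)exp(-2τ)sin(ξ) + 2exp(-ξ)exp(-18τ)sin(3ξ) + exp(-ξ)exp(-32τ)sin(4ξ)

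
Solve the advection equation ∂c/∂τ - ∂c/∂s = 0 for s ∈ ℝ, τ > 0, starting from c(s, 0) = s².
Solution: By characteristics (ds/dτ = -1), c(s,τ) = f(s + τ) with f = c(·, 0).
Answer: c(s, τ) = s² + 2sτ + τ²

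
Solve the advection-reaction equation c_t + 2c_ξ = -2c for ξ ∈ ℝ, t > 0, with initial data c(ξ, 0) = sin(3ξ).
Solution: Substitute c = exp(-2t)u.
Then c_t = exp(-2t)(u_t - 2u), c_ξ = exp(-2t)u_ξ; substituting and dividing by exp(-2t), the lower-order terms cancel: u_t + 2u_ξ = 0 (standard advection equation).
Data for u: u(ξ,0) = c(ξ,0) = sin(3ξ).
By characteristics (dξ/dt = 2), u(ξ,t) = f(ξ - 2t) with f = u(·, 0).
So u(ξ,t) = -sin(6t - 3ξ), and c(ξ,t) = exp(-2t)u(ξ,t).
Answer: c(ξ, t) = -exp(-2t)sin(6t - 3ξ)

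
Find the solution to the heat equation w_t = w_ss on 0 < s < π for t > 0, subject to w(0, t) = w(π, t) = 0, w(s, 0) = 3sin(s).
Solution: Separating variables: w = Σ c_n exp(-n²t) sin(ns). From w(s,0) = 3sin(s): c_1=3.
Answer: w(s, t) = 3exp(-t)sin(s)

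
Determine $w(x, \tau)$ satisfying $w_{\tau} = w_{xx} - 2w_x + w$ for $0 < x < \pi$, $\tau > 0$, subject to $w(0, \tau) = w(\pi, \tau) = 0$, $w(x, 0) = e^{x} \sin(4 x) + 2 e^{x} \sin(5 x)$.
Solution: Substitute $w = e^{x}u$.
Then $w_x = e^{x}(u_x + u)$, $w_{xx} = e^{x}(u_{xx} + 2u_x + u)$, $w_{\tau} = e^{x}u_{\tau}$; substituting and dividing by $e^{x}$, the lower-order terms cancel: $u_{\tau} = u_{xx}$ (standard heat equation).
Data for $u$: $u(x,0) = e^{-x}w(x,0) = \sin(4 x) + 2 \sin(5 x)$. The boundary conditions carry over: $u(0,\tau) = u(\pi,\tau) = 0$.
Separating variables: $u = \sum c_n e^{-n^2\tau} \sin(nx)$. From $u(x,0) = \sin(4 x) + 2 \sin(5 x)$: $c_4=1, c_5=2$.
So $u(x,\tau) = e^{-16 \tau} \sin(4 x) + 2 e^{-25 \tau} \sin(5 x)$, and $w(x,\tau) = e^{x}u(x,\tau)$.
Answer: $w(x, \tau) = e^{-16 \tau} e^{x} \sin(4 x) + 2 e^{-25 \tau} e^{x} \sin(5 x)$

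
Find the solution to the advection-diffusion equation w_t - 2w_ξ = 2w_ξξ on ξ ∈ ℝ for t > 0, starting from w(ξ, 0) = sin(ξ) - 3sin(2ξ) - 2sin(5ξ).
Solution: Change to a moving frame: let η = ξ + 2t, σ = t and write w(ξ,t) = u(η,σ).
By the chain rule w_t = u_σ + 2u_η, w_ξ = u_η, w_ξξ = u_ηη.
Then w_t - 2w_ξ = u_σ: the advection term cancels and the PDE becomes the heat equation u_σ = 2u_ηη on η ∈ ℝ.
Initial data: u(η,0) = w(η,0) = sin(η) - 3sin(2η) - 2sin(5η).
On η ∈ ℝ each mode satisfies (sin(nη))″ = -n² sin(nη), so exp(-2n²σ) sin(nη) solves the heat equation; by superposition u(η,σ) = Σ c_n exp(-2n²σ) sin(nη).
Reading off the coefficients: c_1=1, c_2=-3, c_5=-2, so u(η,σ) = exp(-2σ)sin(η) - 3exp(-8σ)sin(2η) - 2exp(-50σ)sin(5η).
Substituting back η = ξ + 2t, σ = t: w(ξ,t) = u(ξ + 2t, t).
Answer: w(ξ, t) = exp(-2t)sin(2t + ξ) - 3exp(-8t)sin(4t + 2ξ) - 2exp(-50t)sin(10t + 5ξ)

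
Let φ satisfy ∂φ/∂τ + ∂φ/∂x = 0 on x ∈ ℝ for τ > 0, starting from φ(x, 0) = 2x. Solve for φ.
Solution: By method of characteristics (waves move right with speed 1):
Along characteristics x - τ = const, φ is constant, so φ(x,τ) = f(x - τ) with f = φ(·, 0).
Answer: φ(x, τ) = 2x - 2τ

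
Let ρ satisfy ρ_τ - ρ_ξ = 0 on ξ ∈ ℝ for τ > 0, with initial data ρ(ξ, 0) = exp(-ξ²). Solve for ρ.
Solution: By method of characteristics (waves move left with speed 1):
Along characteristics ξ + τ = const, ρ is constant, so ρ(ξ,τ) = f(ξ + τ) with f = ρ(·, 0).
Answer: ρ(ξ, τ) = exp(-(ξ + τ)²)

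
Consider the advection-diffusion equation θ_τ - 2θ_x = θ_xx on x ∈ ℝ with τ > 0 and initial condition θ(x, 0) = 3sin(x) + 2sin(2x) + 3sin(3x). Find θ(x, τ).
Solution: Change to a moving frame: let η = x + 2τ, σ = τ and write θ(x,τ) = u(η,σ).
By the chain rule θ_τ = u_σ + 2u_η, θ_x = u_η, θ_xx = u_ηη.
Then θ_τ - 2θ_x = u_σ: the advection term cancels and the PDE becomes the heat equation u_σ = u_ηη on η ∈ ℝ.
Initial data: u(η,0) = θ(η,0) = 3sin(η) + 2sin(2η) + 3sin(3η).
On η ∈ ℝ each mode satisfies (sin(nη))″ = -n² sin(nη), so exp(-n²σ) sin(nη) solves the heat equation; by superposition u(η,σ) = Σ c_n exp(-n²σ) sin(nη).
Reading off the coefficients: c_1=3, c_2=2, c_3=3, so u(η,σ) = 3exp(-σ)sin(η) + 2exp(-4σ)sin(2η) + 3exp(-9σ)sin(3η).
Substituting back η = x + 2τ, σ = τ: θ(x,τ) = u(x + 2τ, τ).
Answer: θ(x, τ) = 3exp(-τ)sin(x + 2τ) + 2exp(-4τ)sin(2x + 4τ) + 3exp(-9τ)sin(3x + 6τ)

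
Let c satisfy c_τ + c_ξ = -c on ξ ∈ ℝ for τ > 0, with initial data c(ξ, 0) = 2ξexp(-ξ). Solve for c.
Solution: Substitute c = exp(-ξ)u, i.e. u = exp(ξ)c.
By the product rule, c_ξ = exp(-ξ)(u_ξ - u), c_τ = exp(-ξ)u_τ.
Substituting into the PDE and dividing by exp(-ξ): u_τ + (u_ξ - u) = -u.
The lower-order terms cancel, leaving the standard advection equation u_τ + u_ξ = 0.
Initial data for u: u(ξ,0) = exp(ξ)c(ξ,0) = 2ξ.
Solve for u:
  By method of characteristics (waves move right with speed 1):
  Along characteristics ξ - τ = const, u is constant, so u(ξ,τ) = f(ξ - τ) with f = u(·, 0).
Hence u(ξ,τ) = 2ξ - 2τ.
Transform back: c(ξ,τ) = exp(-ξ)u(ξ,τ).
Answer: c(ξ, τ) = 2ξexp(-ξ) - 2τexp(-ξ)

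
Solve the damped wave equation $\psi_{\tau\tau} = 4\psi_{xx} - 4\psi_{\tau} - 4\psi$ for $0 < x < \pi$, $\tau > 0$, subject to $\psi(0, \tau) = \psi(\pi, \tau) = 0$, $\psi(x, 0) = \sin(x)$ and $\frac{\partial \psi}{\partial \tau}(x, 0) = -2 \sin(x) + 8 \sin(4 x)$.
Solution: Substitute $\psi = e^{-2\tau}u$, i.e. $u = e^{2\tau}\psi$.
By the product rule, $\psi_{\tau} = e^{-2\tau}(u_{\tau} - 2u)$, $\psi_{\tau\tau} = e^{-2\tau}(u_{\tau\tau} - 4u_{\tau} + 4u)$, $\psi_{xx} = e^{-2\tau}u_{xx}$.
Substituting into the PDE and dividing by $e^{-2\tau}$: $u_{\tau\tau} - 4u_{\tau} + 4u = 4u_{xx} - 4(u_{\tau} - 2u) - 4u$.
The lower-order terms cancel, leaving the standard wave equation $u_{\tau\tau} = 4u_{xx}$.
Initial data for $u$: $u(x,0) = \psi(x,0) = \sin(x)$; $u_{\tau}(x,0) = \psi_{\tau}(x,0) + 2\psi(x,0) = 8 \sin(4 x)$. The boundary conditions carry over: $u(0,\tau) = u(\pi,\tau) = 0$.
Solve for $u$:
  Using separation of variables $u = X(x)T(\tau)$:
  Eigenfunctions: $\sin(nx)$, $n = 1, 2, 3, \ldots$
  General solution: $u(x, \tau) = \sum [A_n \cos(2n \tau) + B_n \sin(2n \tau)] \sin(nx)$
  From $u(x,0) = \sin(x)$: $A_1=1$. From $u_{\tau}(x,0) = 8 \sin(4 x)$, using $u_{\tau}(x,0) = \sum \omega_n B_n \sin(nx)$ with $\omega_n = 2n$: $B_4 = 8/8 = 1$.
Hence $u(x,\tau) = \sin(x) \cos(2 \tau) + \sin(4 x) \sin(8 \tau)$.
Transform back: $\psi(x,\tau) = e^{-2\tau}u(x,\tau)$.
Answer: $\psi(x, \tau) = e^{-2 \tau} \sin(8 \tau) \sin(4 x) + e^{-2 \tau} \sin(x) \cos(2 \tau)$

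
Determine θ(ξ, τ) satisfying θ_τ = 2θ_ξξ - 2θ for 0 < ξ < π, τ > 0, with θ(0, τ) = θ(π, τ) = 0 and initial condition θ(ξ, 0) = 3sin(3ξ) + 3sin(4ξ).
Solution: Substitute θ = exp(-2τ)u, i.e. u = exp(2τ)θ.
By the product rule, θ_τ = exp(-2τ)(u_τ - 2u), θ_ξξ = exp(-2τ)u_ξξ.
Substituting into the PDE and dividing by exp(-2τ): u_τ - 2u = 2u_ξξ - 2u.
The lower-order terms cancel, leaving the standard heat equation u_τ = 2u_ξξ.
Initial data for u: u(ξ,0) = θ(ξ,0) = 3sin(3ξ) + 3sin(4ξ). The boundary conditions carry over: u(0,τ) = u(π,τ) = 0.
Solve for u:
  Using separation of variables u = X(ξ)G(τ):
  Eigenfunctions: sin(nξ), n = 1, 2, 3, ...
  General solution: u(ξ, τ) = Σ c_n sin(nξ) exp(-2n² τ)
  Matching u(ξ,0) = 3sin(3ξ) + 3sin(4ξ) term by term: c_3=3, c_4=3.
Hence u(ξ,τ) = 3exp(-18τ)sin(3ξ) + 3exp(-32τ)sin(4ξ).
Transform back: θ(ξ,τ) = exp(-2τ)u(ξ,τ).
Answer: θ(ξ, τ) = 3exp(-20τ)sin(3ξ) + 3exp(-34τ)sin(4ξ)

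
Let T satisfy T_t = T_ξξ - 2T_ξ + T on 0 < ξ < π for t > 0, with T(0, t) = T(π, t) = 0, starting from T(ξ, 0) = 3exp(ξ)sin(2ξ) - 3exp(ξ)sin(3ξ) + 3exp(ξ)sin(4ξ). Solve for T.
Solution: Substitute T = exp(ξ)u.
Then T_ξ = exp(ξ)(u_ξ + u), T_ξξ = exp(ξ)(u_ξξ + 2u_ξ + u), T_t = exp(ξ)u_t; substituting and dividing by exp(ξ), the lower-order terms cancel: u_t = u_ξξ (standard heat equation).
Data for u: u(ξ,0) = exp(-ξ)T(ξ,0) = 3sin(2ξ) - 3sin(3ξ) + 3sin(4ξ). The boundary conditions carry over: u(0,t) = u(π,t) = 0.
Separating variables: u = Σ c_n exp(-n²t) sin(nξ). From u(ξ,0) = 3sin(2ξ) - 3sin(3ξ) + 3sin(4ξ): c_2=3, c_3=-3, c_4=3.
So u(ξ,t) = 3exp(-4t)sin(2ξ) - 3exp(-9t)sin(3ξ) + 3exp(-16t)sin(4ξ), and T(ξ,t) = exp(ξ)u(ξ,t).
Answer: T(ξ, t) = 3exp(-4t)exp(ξ)sin(2ξ) - 3exp(-9t)exp(ξ)sin(3ξ) + 3exp(-16t)exp(ξ)sin(4ξ)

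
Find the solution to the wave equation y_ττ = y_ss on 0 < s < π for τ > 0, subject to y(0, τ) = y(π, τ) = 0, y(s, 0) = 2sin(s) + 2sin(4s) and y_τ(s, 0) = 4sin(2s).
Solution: Using separation of variables y = X(s)T(τ):
Eigenfunctions: sin(ns), n = 1, 2, 3, ...
General solution: y(s, τ) = Σ [A_n cos(n τ) + B_n sin(n τ)] sin(ns)
From y(s,0) = 2sin(s) + 2sin(4s): A_1=2, A_4=2. From y_τ(s,0) = 4sin(2s), using y_τ(s,0) = Σ ω_n B_n sin(ns) with ω_n = n: B_2 = 4/2 = 2.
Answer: y(s, τ) = 2sin(s)cos(τ) + 2sin(2s)sin(2τ) + 2sin(4s)cos(4τ)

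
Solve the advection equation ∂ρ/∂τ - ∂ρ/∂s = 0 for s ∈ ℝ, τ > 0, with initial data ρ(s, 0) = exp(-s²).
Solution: By characteristics (ds/dτ = -1), ρ(s,τ) = f(s + τ) with f = ρ(·, 0).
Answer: ρ(s, τ) = exp(-(s + τ)²)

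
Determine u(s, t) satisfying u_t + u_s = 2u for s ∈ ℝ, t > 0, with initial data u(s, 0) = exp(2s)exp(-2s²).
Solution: Substitute u = exp(2s)w, i.e. w = exp(-2s)u.
By the product rule, u_s = exp(2s)(w_s + 2w), u_t = exp(2s)w_t.
Substituting into the PDE and dividing by exp(2s): w_t + (w_s + 2w) = 2w.
The lower-order terms cancel, leaving the standard advection equation w_t + w_s = 0.
Initial data for w: w(s,0) = exp(-2s)u(s,0) = exp(-2s²).
Solve for w:
  By method of characteristics (waves move right with speed 1):
  Along characteristics s - t = const, w is constant, so w(s,t) = f(s - t) with f = w(·, 0).
Hence w(s,t) = exp(-2(s - t)²).
Transform back: u(s,t) = exp(2s)w(s,t).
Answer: u(s, t) = exp(2s)exp(-2(s - t)²)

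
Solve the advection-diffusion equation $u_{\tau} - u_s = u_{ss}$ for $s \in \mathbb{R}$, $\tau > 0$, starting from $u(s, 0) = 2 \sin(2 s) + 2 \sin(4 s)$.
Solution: Change to a moving frame: let $\eta = s + \tau$, $\sigma = \tau$ and write $u(s,\tau) = w(\eta,\sigma)$.
By the chain rule $u_{\tau} = w_{\sigma} + w_{\eta}$, $u_s = w_{\eta}$, $u_{ss} = w_{\eta\eta}$.
Then $u_{\tau} - u_s = w_{\sigma}$: the advection term cancels and the PDE becomes the heat equation $w_{\sigma} = w_{\eta\eta}$ on $\eta \in \mathbb{R}$.
Initial data: $w(\eta,0) = u(\eta,0) = 2 \sin(2 \eta) + 2 \sin(4 \eta)$.
On $\eta \in \mathbb{R}$ each mode satisfies $(\sin(n\eta))'' = -n^2 \sin(n\eta)$, so $e^{-n^2\sigma} \sin(n\eta)$ solves the heat equation; by superposition $w(\eta,\sigma) = \sum c_n e^{-n^2\sigma} \sin(n\eta)$.
Reading off the coefficients: $c_2=2, c_4=2$, so $w(\eta,\sigma) = 2 e^{-4 \sigma} \sin(2 \eta) + 2 e^{-16 \sigma} \sin(4 \eta)$.
Substituting back $\eta = s + \tau$, $\sigma = \tau$: $u(s,\tau) = w(s + \tau, \tau)$.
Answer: $u(s, \tau) = 2 e^{-4 \tau} \sin(2 \tau + 2 s) + 2 e^{-16 \tau} \sin(4 \tau + 4 s)$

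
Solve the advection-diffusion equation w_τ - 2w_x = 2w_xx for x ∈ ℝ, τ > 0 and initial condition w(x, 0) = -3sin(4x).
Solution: Change to a moving frame: let η = x + 2τ, σ = τ and write w(x,τ) = u(η,σ).
By the chain rule w_τ = u_σ + 2u_η, w_x = u_η, w_xx = u_ηη.
Then w_τ - 2w_x = u_σ: the advection term cancels and the PDE becomes the heat equation u_σ = 2u_ηη on η ∈ ℝ.
Initial data: u(η,0) = w(η,0) = -3sin(4η).
On η ∈ ℝ each mode satisfies (sin(nη))″ = -n² sin(nη), so exp(-2n²σ) sin(nη) solves the heat equation; by superposition u(η,σ) = Σ c_n exp(-2n²σ) sin(nη).
Reading off the coefficients: c_4=-3, so u(η,σ) = -3exp(-32σ)sin(4η).
Substituting back η = x + 2τ, σ = τ: w(x,τ) = u(x + 2τ, τ).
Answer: w(x, τ) = -3exp(-32τ)sin(4x + 8τ)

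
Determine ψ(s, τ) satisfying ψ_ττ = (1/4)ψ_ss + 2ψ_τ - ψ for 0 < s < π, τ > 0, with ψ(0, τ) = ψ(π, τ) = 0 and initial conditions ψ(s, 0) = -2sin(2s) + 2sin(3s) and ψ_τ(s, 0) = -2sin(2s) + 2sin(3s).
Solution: Substitute ψ = exp(τ)u.
Then ψ_τ = exp(τ)(u_τ + u), ψ_ττ = exp(τ)(u_ττ + 2u_τ + u), ψ_ss = exp(τ)u_ss; substituting and dividing by exp(τ), the lower-order terms cancel: u_ττ = (1/4)u_ss (standard wave equation).
Data for u: u(s,0) = ψ(s,0) = -2sin(2s) + 2sin(3s); u_τ(s,0) = ψ_τ(s,0) - ψ(s,0) = 0. The boundary conditions carry over: u(0,τ) = u(π,τ) = 0.
Separating variables: u = Σ [A_n cos(ω_n τ) + B_n sin(ω_n τ)] sin(ns), ω_n = n/2. From ICs: A_2=-2, A_3=2.
So u(s,τ) = -2sin(2s)cos(τ) + 2sin(3s)cos(3τ/2), and ψ(s,τ) = exp(τ)u(s,τ).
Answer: ψ(s, τ) = -2exp(τ)sin(2s)cos(τ) + 2exp(τ)sin(3s)cos(3τ/2)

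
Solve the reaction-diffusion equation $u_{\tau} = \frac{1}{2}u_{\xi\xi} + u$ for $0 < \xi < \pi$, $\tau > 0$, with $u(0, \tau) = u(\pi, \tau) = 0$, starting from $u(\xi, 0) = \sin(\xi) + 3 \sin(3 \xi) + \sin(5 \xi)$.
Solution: Substitute $u = e^{\tau}w$, i.e. $w = e^{-\tau}u$.
By the product rule, $u_{\tau} = e^{\tau}(w_{\tau} + w)$, $u_{\xi\xi} = e^{\tau}w_{\xi\xi}$.
Substituting into the PDE and dividing by $e^{\tau}$: $w_{\tau} + w = \frac{1}{2}w_{\xi\xi} + w$.
The lower-order terms cancel, leaving the standard heat equation $w_{\tau} = \frac{1}{2}w_{\xi\xi}$.
Initial data for $w$: $w(\xi,0) = u(\xi,0) = \sin(\xi) + 3 \sin(3 \xi) + \sin(5 \xi)$. The boundary conditions carry over: $w(0,\tau) = w(\pi,\tau) = 0$.
Solve for $w$:
  Using separation of variables $w = X(\xi)T(\tau)$:
  Eigenfunctions: $\sin(n\xi)$, $n = 1, 2, 3, \ldots$
  General solution: $w(\xi, \tau) = \sum c_n \sin(n\xi) e^{-n^2 \tau/2}$
  Matching $w(\xi,0) = \sin(\xi) + 3 \sin(3 \xi) + \sin(5 \xi)$ term by term: $c_1=1, c_3=3, c_5=1$.
Hence $w(\xi,\tau) = e^{-\tau/2} \sin(\xi) + 3 e^{-9 \tau/2} \sin(3 \xi) + e^{-25 \tau/2} \sin(5 \xi)$.
Transform back: $u(\xi,\tau) = e^{\tau}w(\xi,\tau)$.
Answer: $u(\xi, \tau) = e^{\tau/2} \sin(\xi) + 3 e^{-7 \tau/2} \sin(3 \xi) + e^{-23 \tau/2} \sin(5 \xi)$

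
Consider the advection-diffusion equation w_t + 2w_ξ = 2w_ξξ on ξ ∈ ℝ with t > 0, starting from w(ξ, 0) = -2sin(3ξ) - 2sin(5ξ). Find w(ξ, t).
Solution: Moving frame: η = ξ - 2t, σ = t, w = u(η,σ), so w_t = u_σ - 2u_η and w_ξξ = u_ηη.
Hence w_t + 2w_ξ = u_σ and the PDE becomes the heat equation u_σ = 2u_ηη on η ∈ ℝ.
Initial data: u(η,0) = w(η,0) = -2sin(3η) - 2sin(5η). Each mode sin(nη) decays as exp(-2n²σ) on ℝ, so u(η,σ) = Σ c_n exp(-2n²σ) sin(nη) with c_3=-2, c_5=-2: u(η,σ) = -2exp(-18σ)sin(3η) - 2exp(-50σ)sin(5η).
Substituting back: w(ξ,t) = u(ξ - 2t, t).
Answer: w(ξ, t) = 2exp(-18t)sin(6t - 3ξ) + 2exp(-50t)sin(10t - 5ξ)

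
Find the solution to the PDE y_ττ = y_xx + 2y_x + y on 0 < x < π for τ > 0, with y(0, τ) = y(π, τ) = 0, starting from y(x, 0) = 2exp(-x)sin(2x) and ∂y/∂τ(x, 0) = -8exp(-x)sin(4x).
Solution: Substitute y = exp(-x)u.
Then y_x = exp(-x)(u_x - u), y_xx = exp(-x)(u_xx - 2u_x + u), y_ττ = exp(-x)u_ττ; substituting and dividing by exp(-x), the lower-order terms cancel: u_ττ = u_xx (standard wave equation).
Data for u: u(x,0) = exp(x)y(x,0) = 2sin(2x); u_τ(x,0) = exp(x)y_τ(x,0) = -8sin(4x). The boundary conditions carry over: u(0,τ) = u(π,τ) = 0.
Separating variables: u = Σ [A_n cos(ω_n τ) + B_n sin(ω_n τ)] sin(nx), ω_n = n. From ICs (B_n = velocity coefficient / ω_n): A_2=2, B_4=-2.
So u(x,τ) = 2sin(2x)cos(2τ) - 2sin(4x)sin(4τ), and y(x,τ) = exp(-x)u(x,τ).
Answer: y(x, τ) = 2exp(-x)sin(2x)cos(2τ) - 2exp(-x)sin(4x)sin(4τ)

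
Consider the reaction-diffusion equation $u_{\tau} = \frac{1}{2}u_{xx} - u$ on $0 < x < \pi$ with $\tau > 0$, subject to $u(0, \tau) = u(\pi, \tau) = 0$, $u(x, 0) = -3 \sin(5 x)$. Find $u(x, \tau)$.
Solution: Substitute $u = e^{-\tau}w$, i.e. $w = e^{\tau}u$.
By the product rule, $u_{\tau} = e^{-\tau}(w_{\tau} - w)$, $u_{xx} = e^{-\tau}w_{xx}$.
Substituting into the PDE and dividing by $e^{-\tau}$: $w_{\tau} - w = \frac{1}{2}w_{xx} - w$.
The lower-order terms cancel, leaving the standard heat equation $w_{\tau} = \frac{1}{2}w_{xx}$.
Initial data for $w$: $w(x,0) = u(x,0) = -3 \sin(5 x)$. The boundary conditions carry over: $w(0,\tau) = w(\pi,\tau) = 0$.
Solve for $w$:
  Using separation of variables $w = X(x)T(\tau)$:
  Eigenfunctions: $\sin(nx)$, $n = 1, 2, 3, \ldots$
  General solution: $w(x, \tau) = \sum c_n \sin(nx) e^{-n^2 \tau/2}$
  Matching $w(x,0) = -3 \sin(5 x)$ term by term: $c_5=-3$.
Hence $w(x,\tau) = -3 e^{-25 \tau/2} \sin(5 x)$.
Transform back: $u(x,\tau) = e^{-\tau}w(x,\tau)$.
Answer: $u(x, \tau) = -3 e^{-27 \tau/2} \sin(5 x)$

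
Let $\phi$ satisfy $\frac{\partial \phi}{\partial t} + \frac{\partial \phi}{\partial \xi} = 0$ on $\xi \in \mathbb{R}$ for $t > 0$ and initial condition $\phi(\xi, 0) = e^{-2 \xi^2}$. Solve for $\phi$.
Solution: By characteristics ($d\xi/dt = 1$), $\phi(\xi,t) = f(\xi - t)$ with $f = \phi( \cdot , 0)$.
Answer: $\phi(\xi, t) = e^{-2 (\xi - t)^2}$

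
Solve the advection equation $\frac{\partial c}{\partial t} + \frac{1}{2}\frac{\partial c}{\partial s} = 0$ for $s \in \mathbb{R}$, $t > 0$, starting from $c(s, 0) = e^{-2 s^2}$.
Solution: By method of characteristics (waves move right with speed 1/2):
Along characteristics $s - \frac{1}{2}t =$ const, $c$ is constant, so $c(s,t) = f(s - \frac{1}{2}t)$ with $f = c( \cdot , 0)$.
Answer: $c(s, t) = e^{-2 (s - t/2)^2}$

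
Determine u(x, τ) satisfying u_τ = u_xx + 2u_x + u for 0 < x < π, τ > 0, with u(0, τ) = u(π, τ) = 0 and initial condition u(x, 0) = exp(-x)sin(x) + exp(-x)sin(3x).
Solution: Substitute u = exp(-x)w, i.e. w = exp(x)u.
By the product rule, u_x = exp(-x)(w_x - w), u_xx = exp(-x)(w_xx - 2w_x + w), u_τ = exp(-x)w_τ.
Substituting into the PDE and dividing by exp(-x): w_τ = (w_xx - 2w_x + w) + 2(w_x - w) + w.
The lower-order terms cancel, leaving the standard heat equation w_τ = w_xx.
Initial data for w: w(x,0) = exp(x)u(x,0) = sin(x) + sin(3x). The boundary conditions carry over: w(0,τ) = w(π,τ) = 0.
Solve for w:
  Using separation of variables w = X(x)T(τ):
  Eigenfunctions: sin(nx), n = 1, 2, 3, ...
  General solution: w(x, τ) = Σ c_n sin(nx) exp(-n² τ)
  Matching w(x,0) = sin(x) + sin(3x) term by term: c_1=1, c_3=1.
Hence w(x,τ) = exp(-τ)sin(x) + exp(-9τ)sin(3x).
Transform back: u(x,τ) = exp(-x)w(x,τ).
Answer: u(x, τ) = exp(-x)exp(-τ)sin(x) + exp(-x)exp(-9τ)sin(3x)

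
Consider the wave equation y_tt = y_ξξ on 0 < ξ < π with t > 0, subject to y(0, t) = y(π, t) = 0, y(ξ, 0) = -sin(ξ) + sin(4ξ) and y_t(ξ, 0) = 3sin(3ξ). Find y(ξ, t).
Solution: Using separation of variables y = X(ξ)T(t):
Eigenfunctions: sin(nξ), n = 1, 2, 3, ...
General solution: y(ξ, t) = Σ [A_n cos(n t) + B_n sin(n t)] sin(nξ)
From y(ξ,0) = -sin(ξ) + sin(4ξ): A_1=-1, A_4=1. From y_t(ξ,0) = 3sin(3ξ), using y_t(ξ,0) = Σ ω_n B_n sin(nξ) with ω_n = n: B_3 = 3/3 = 1.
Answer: y(ξ, t) = sin(3t)sin(3ξ) - sin(ξ)cos(t) + sin(4ξ)cos(4t)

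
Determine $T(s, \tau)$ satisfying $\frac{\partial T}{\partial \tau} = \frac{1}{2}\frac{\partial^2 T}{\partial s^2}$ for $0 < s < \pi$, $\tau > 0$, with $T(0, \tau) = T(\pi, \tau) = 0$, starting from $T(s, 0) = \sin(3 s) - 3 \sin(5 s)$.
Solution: Using separation of variables $T = X(s)G(\tau)$:
Eigenfunctions: $\sin(ns)$, $n = 1, 2, 3, \ldots$
General solution: $T(s, \tau) = \sum c_n \sin(ns) e^{-n^2 \tau/2}$
Matching $T(s,0) = \sin(3 s) - 3 \sin(5 s)$ term by term: $c_3=1, c_5=-3$.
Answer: $T(s, \tau) = e^{-9 \tau/2} \sin(3 s) - 3 e^{-25 \tau/2} \sin(5 s)$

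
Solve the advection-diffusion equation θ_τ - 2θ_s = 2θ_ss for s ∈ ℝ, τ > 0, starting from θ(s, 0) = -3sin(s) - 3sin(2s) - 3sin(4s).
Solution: Moving frame: η = s + 2τ, σ = τ, θ = u(η,σ), so θ_τ = u_σ + 2u_η and θ_ss = u_ηη.
Hence θ_τ - 2θ_s = u_σ and the PDE becomes the heat equation u_σ = 2u_ηη on η ∈ ℝ.
Initial data: u(η,0) = θ(η,0) = -3sin(η) - 3sin(2η) - 3sin(4η). Each mode sin(nη) decays as exp(-2n²σ) on ℝ, so u(η,σ) = Σ c_n exp(-2n²σ) sin(nη) with c_1=-3, c_2=-3, c_4=-3: u(η,σ) = -3exp(-2σ)sin(η) - 3exp(-8σ)sin(2η) - 3exp(-32σ)sin(4η).
Substituting back: θ(s,τ) = u(s + 2τ, τ).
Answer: θ(s, τ) = -3exp(-2τ)sin(s + 2τ) - 3exp(-8τ)sin(2s + 4τ) - 3exp(-32τ)sin(4s + 8τ)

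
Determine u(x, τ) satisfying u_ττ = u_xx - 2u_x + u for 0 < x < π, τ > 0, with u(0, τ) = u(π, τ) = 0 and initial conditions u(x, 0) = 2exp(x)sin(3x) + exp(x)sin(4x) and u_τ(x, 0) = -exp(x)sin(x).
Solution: Substitute u = exp(x)w, i.e. w = exp(-x)u.
By the product rule, u_x = exp(x)(w_x + w), u_xx = exp(x)(w_xx + 2w_x + w), u_ττ = exp(x)w_ττ.
Substituting into the PDE and dividing by exp(x): w_ττ = (w_xx + 2w_x + w) - 2(w_x + w) + w.
The lower-order terms cancel, leaving the standard wave equation w_ττ = w_xx.
Initial data for w: w(x,0) = exp(-x)u(x,0) = 2sin(3x) + sin(4x); w_τ(x,0) = exp(-x)u_τ(x,0) = -sin(x). The boundary conditions carry over: w(0,τ) = w(π,τ) = 0.
Solve for w:
  Using separation of variables w = X(x)T(τ):
  Eigenfunctions: sin(nx), n = 1, 2, 3, ...
  General solution: w(x, τ) = Σ [A_n cos(n τ) + B_n sin(n τ)] sin(nx)
  From w(x,0) = 2sin(3x) + sin(4x): A_3=2, A_4=1. From w_τ(x,0) = -sin(x), using w_τ(x,0) = Σ ω_n B_n sin(nx) with ω_n = n: B_1 = (-1)/1 = -1.
Hence w(x,τ) = -sin(x)sin(τ) + 2sin(3x)cos(3τ) + sin(4x)cos(4τ).
Transform back: u(x,τ) = exp(x)w(x,τ).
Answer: u(x, τ) = -exp(x)sin(x)sin(τ) + 2exp(x)sin(3x)cos(3τ) + exp(x)sin(4x)cos(4τ)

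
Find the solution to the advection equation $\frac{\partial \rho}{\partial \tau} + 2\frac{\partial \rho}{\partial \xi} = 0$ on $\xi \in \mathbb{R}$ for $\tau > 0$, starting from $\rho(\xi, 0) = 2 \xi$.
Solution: By method of characteristics (waves move right with speed 2):
Along characteristics $\xi - 2\tau =$ const, $\rho$ is constant, so $\rho(\xi,\tau) = f(\xi - 2\tau)$ with $f = \rho( \cdot , 0)$.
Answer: $\rho(\xi, \tau) = -4 \tau + 2 \xi$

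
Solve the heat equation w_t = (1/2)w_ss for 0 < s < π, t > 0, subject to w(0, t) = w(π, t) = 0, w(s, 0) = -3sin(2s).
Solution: Separating variables: w = Σ c_n exp(-n²t/2) sin(ns). From w(s,0) = -3sin(2s): c_2=-3.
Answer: w(s, t) = -3exp(-2t)sin(2s)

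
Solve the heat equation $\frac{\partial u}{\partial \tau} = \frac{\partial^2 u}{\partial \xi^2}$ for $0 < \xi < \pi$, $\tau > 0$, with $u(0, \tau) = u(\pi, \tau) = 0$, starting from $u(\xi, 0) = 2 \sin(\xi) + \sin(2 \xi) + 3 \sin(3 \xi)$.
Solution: Separating variables: $u = \sum c_n e^{-n^2\tau} \sin(n\xi)$. From $u(\xi,0) = 2 \sin(\xi) + \sin(2 \xi) + 3 \sin(3 \xi)$: $c_1=2, c_2=1, c_3=3$.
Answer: $u(\xi, \tau) = 2 e^{-\tau} \sin(\xi) + e^{-4 \tau} \sin(2 \xi) + 3 e^{-9 \tau} \sin(3 \xi)$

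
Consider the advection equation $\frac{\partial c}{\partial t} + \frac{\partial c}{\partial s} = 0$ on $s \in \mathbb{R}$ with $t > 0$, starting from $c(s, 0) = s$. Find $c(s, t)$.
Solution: By characteristics ($ds/dt = 1$), $c(s,t) = f(s - t)$ with $f = c( \cdot , 0)$.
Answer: $c(s, t) = s -  t$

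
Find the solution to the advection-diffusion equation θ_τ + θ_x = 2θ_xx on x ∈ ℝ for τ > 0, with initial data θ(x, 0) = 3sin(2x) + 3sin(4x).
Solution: Moving frame: η = x - τ, σ = τ, θ = u(η,σ), so θ_τ = u_σ - u_η and θ_xx = u_ηη.
Hence θ_τ + θ_x = u_σ and the PDE becomes the heat equation u_σ = 2u_ηη on η ∈ ℝ.
Initial data: u(η,0) = θ(η,0) = 3sin(2η) + 3sin(4η). Each mode sin(nη) decays as exp(-2n²σ) on ℝ, so u(η,σ) = Σ c_n exp(-2n²σ) sin(nη) with c_2=3, c_4=3: u(η,σ) = 3exp(-8σ)sin(2η) + 3exp(-32σ)sin(4η).
Substituting back: θ(x,τ) = u(x - τ, τ).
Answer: θ(x, τ) = 3exp(-8τ)sin(2x - 2τ) + 3exp(-32τ)sin(4x - 4τ)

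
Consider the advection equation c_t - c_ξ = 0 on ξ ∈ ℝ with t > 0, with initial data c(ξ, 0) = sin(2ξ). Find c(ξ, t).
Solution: By method of characteristics (waves move left with speed 1):
Along characteristics ξ + t = const, c is constant, so c(ξ,t) = f(ξ + t) with f = c(·, 0).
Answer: c(ξ, t) = sin(2t + 2ξ)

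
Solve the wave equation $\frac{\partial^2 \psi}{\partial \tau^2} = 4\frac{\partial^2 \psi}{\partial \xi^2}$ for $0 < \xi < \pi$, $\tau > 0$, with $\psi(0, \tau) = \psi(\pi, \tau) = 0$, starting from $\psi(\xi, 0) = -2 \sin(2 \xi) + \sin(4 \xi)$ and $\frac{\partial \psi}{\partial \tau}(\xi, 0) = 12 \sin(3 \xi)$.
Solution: Using separation of variables $\psi = X(\xi)T(\tau)$:
Eigenfunctions: $\sin(n\xi)$, $n = 1, 2, 3, \ldots$
General solution: $\psi(\xi, \tau) = \sum [A_n \cos(2n \tau) + B_n \sin(2n \tau)] \sin(n\xi)$
From $\psi(\xi,0) = -2 \sin(2 \xi) + \sin(4 \xi)$: $A_2=-2, A_4=1$. From $\psi_{\tau}(\xi,0) = 12 \sin(3 \xi)$, using $\psi_{\tau}(\xi,0) = \sum \omega_n B_n \sin(n\xi)$ with $\omega_n = 2n$: $B_3 = 12/6 = 2$.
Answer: $\psi(\xi, \tau) = 2 \sin(6 \tau) \sin(3 \xi) - 2 \sin(2 \xi) \cos(4 \tau) + \sin(4 \xi) \cos(8 \tau)$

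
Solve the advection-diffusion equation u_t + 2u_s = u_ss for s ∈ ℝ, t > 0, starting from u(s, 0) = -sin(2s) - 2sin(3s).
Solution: Moving frame: η = s - 2t, σ = t, u = w(η,σ), so u_t = w_σ - 2w_η and u_ss = w_ηη.
Hence u_t + 2u_s = w_σ and the PDE becomes the heat equation w_σ = w_ηη on η ∈ ℝ.
Initial data: w(η,0) = u(η,0) = -sin(2η) - 2sin(3η). Each mode sin(nη) decays as exp(-n²σ) on ℝ, so w(η,σ) = Σ c_n exp(-n²σ) sin(nη) with c_2=-1, c_3=-2: w(η,σ) = -exp(-4σ)sin(2η) - 2exp(-9σ)sin(3η).
Substituting back: u(s,t) = w(s - 2t, t).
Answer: u(s, t) = -exp(-4t)sin(2s - 4t) - 2exp(-9t)sin(3s - 6t)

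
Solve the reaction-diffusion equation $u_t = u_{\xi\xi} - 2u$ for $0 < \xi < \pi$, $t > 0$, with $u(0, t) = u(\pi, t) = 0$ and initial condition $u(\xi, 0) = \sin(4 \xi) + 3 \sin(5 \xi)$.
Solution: Substitute $u = e^{-2t}w$.
Then $u_t = e^{-2t}(w_t - 2w)$, $u_{\xi\xi} = e^{-2t}w_{\xi\xi}$; substituting and dividing by $e^{-2t}$, the lower-order terms cancel: $w_t = w_{\xi\xi}$ (standard heat equation).
Data for $w$: $w(\xi,0) = u(\xi,0) = \sin(4 \xi) + 3 \sin(5 \xi)$. The boundary conditions carry over: $w(0,t) = w(\pi,t) = 0$.
Separating variables: $w = \sum c_n e^{-n^2t} \sin(n\xi)$. From $w(\xi,0) = \sin(4 \xi) + 3 \sin(5 \xi)$: $c_4=1, c_5=3$.
So $w(\xi,t) = e^{-16 t} \sin(4 \xi) + 3 e^{-25 t} \sin(5 \xi)$, and $u(\xi,t) = e^{-2t}w(\xi,t)$.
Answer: $u(\xi, t) = e^{-18 t} \sin(4 \xi) + 3 e^{-27 t} \sin(5 \xi)$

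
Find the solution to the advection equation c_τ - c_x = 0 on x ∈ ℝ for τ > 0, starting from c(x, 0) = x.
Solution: By characteristics (dx/dτ = -1), c(x,τ) = f(x + τ) with f = c(·, 0).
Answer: c(x, τ) = x + τ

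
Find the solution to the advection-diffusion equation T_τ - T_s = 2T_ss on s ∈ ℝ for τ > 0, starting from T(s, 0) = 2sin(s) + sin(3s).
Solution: Change to a moving frame: let η = s + τ, σ = τ and write T(s,τ) = u(η,σ).
By the chain rule T_τ = u_σ + u_η, T_s = u_η, T_ss = u_ηη.
Then T_τ - T_s = u_σ: the advection term cancels and the PDE becomes the heat equation u_σ = 2u_ηη on η ∈ ℝ.
Initial data: u(η,0) = T(η,0) = 2sin(η) + sin(3η).
On η ∈ ℝ each mode satisfies (sin(nη))″ = -n² sin(nη), so exp(-2n²σ) sin(nη) solves the heat equation; by superposition u(η,σ) = Σ c_n exp(-2n²σ) sin(nη).
Reading off the coefficients: c_1=2, c_3=1, so u(η,σ) = 2exp(-2σ)sin(η) + exp(-18σ)sin(3η).
Substituting back η = s + τ, σ = τ: T(s,τ) = u(s + τ, τ).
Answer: T(s, τ) = 2exp(-2τ)sin(s + τ) + exp(-18τ)sin(3s + 3τ)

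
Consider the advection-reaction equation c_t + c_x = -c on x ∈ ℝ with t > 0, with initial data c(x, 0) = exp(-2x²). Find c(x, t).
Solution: Substitute c = exp(-t)u.
Then c_t = exp(-t)(u_t - u), c_x = exp(-t)u_x; substituting and dividing by exp(-t), the lower-order terms cancel: u_t + u_x = 0 (standard advection equation).
Data for u: u(x,0) = c(x,0) = exp(-2x²).
By characteristics (dx/dt = 1), u(x,t) = f(x - t) with f = u(·, 0).
So u(x,t) = exp(-2(-t + x)²), and c(x,t) = exp(-t)u(x,t).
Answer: c(x, t) = exp(-t)exp(-2(-t + x)²)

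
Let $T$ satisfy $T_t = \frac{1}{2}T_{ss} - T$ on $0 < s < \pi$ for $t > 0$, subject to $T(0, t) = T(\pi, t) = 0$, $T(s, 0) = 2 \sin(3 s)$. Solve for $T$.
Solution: Substitute $T = e^{-t}u$.
Then $T_t = e^{-t}(u_t - u)$, $T_{ss} = e^{-t}u_{ss}$; substituting and dividing by $e^{-t}$, the lower-order terms cancel: $u_t = \frac{1}{2}u_{ss}$ (standard heat equation).
Data for $u$: $u(s,0) = T(s,0) = 2 \sin(3 s)$. The boundary conditions carry over: $u(0,t) = u(\pi,t) = 0$.
Separating variables: $u = \sum c_n e^{-n^2t/2} \sin(ns)$. From $u(s,0) = 2 \sin(3 s)$: $c_3=2$.
So $u(s,t) = 2 e^{-9 t/2} \sin(3 s)$, and $T(s,t) = e^{-t}u(s,t)$.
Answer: $T(s, t) = 2 e^{-11 t/2} \sin(3 s)$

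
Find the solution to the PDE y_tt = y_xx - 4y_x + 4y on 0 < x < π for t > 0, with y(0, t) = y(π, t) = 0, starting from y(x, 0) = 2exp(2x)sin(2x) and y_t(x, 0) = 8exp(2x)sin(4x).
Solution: Substitute y = exp(2x)u.
Then y_x = exp(2x)(u_x + 2u), y_xx = exp(2x)(u_xx + 4u_x + 4u), y_tt = exp(2x)u_tt; substituting and dividing by exp(2x), the lower-order terms cancel: u_tt = u_xx (standard wave equation).
Data for u: u(x,0) = exp(-2x)y(x,0) = 2sin(2x); u_t(x,0) = exp(-2x)y_t(x,0) = 8sin(4x). The boundary conditions carry over: u(0,t) = u(π,t) = 0.
Separating variables: u = Σ [A_n cos(ω_n t) + B_n sin(ω_n t)] sin(nx), ω_n = n. From ICs (B_n = velocity coefficient / ω_n): A_2=2, B_4=2.
So u(x,t) = 2sin(4t)sin(4x) + 2sin(2x)cos(2t), and y(x,t) = exp(2x)u(x,t).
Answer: y(x, t) = 2exp(2x)sin(4t)sin(4x) + 2exp(2x)sin(2x)cos(2t)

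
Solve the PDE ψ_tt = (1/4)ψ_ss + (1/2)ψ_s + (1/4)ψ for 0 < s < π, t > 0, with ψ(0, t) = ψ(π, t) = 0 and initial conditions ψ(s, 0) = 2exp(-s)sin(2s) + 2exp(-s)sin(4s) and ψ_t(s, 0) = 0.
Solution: Substitute ψ = exp(-s)u, i.e. u = exp(s)ψ.
By the product rule, ψ_s = exp(-s)(u_s - u), ψ_ss = exp(-s)(u_ss - 2u_s + u), ψ_tt = exp(-s)u_tt.
Substituting into the PDE and dividing by exp(-s): u_tt = (1/4)(u_ss - 2u_s + u) + (1/2)(u_s - u) + (1/4)u.
The lower-order terms cancel, leaving the standard wave equation u_tt = (1/4)u_ss.
Initial data for u: u(s,0) = exp(s)ψ(s,0) = 2sin(2s) + 2sin(4s); u_t(s,0) = exp(s)ψ_t(s,0) = 0. The boundary conditions carry over: u(0,t) = u(π,t) = 0.
Solve for u:
  Using separation of variables u = X(s)T(t):
  Eigenfunctions: sin(ns), n = 1, 2, 3, ...
  General solution: u(s, t) = Σ [A_n cos(n t/2) + B_n sin(n t/2)] sin(ns)
  From u(s,0) = 2sin(2s) + 2sin(4s): A_2=2, A_4=2. From u_t(s,0) = 0: all B_n = 0.
Hence u(s,t) = 2sin(2s)cos(t) + 2sin(4s)cos(2t).
Transform back: ψ(s,t) = exp(-s)u(s,t).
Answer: ψ(s, t) = 2exp(-s)sin(2s)cos(t) + 2exp(-s)sin(4s)cos(2t)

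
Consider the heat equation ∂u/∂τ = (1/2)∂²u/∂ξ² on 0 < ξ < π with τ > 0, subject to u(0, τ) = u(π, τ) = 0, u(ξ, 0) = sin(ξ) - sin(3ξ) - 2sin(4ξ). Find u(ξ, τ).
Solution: Separating variables: u = Σ c_n exp(-n²τ/2) sin(nξ). From u(ξ,0) = sin(ξ) - sin(3ξ) - 2sin(4ξ): c_1=1, c_3=-1, c_4=-2.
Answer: u(ξ, τ) = -2exp(-8τ)sin(4ξ) + exp(-τ/2)sin(ξ) - exp(-9τ/2)sin(3ξ)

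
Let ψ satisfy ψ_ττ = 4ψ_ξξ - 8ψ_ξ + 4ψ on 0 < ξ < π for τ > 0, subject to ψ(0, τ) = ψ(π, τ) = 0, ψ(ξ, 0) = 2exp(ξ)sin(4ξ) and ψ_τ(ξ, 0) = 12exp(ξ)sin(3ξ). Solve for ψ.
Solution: Substitute ψ = exp(ξ)u.
Then ψ_ξ = exp(ξ)(u_ξ + u), ψ_ξξ = exp(ξ)(u_ξξ + 2u_ξ + u), ψ_ττ = exp(ξ)u_ττ; substituting and dividing by exp(ξ), the lower-order terms cancel: u_ττ = 4u_ξξ (standard wave equation).
Data for u: u(ξ,0) = exp(-ξ)ψ(ξ,0) = 2sin(4ξ); u_τ(ξ,0) = exp(-ξ)ψ_τ(ξ,0) = 12sin(3ξ). The boundary conditions carry over: u(0,τ) = u(π,τ) = 0.
Separating variables: u = Σ [A_n cos(ω_n τ) + B_n sin(ω_n τ)] sin(nξ), ω_n = 2n. From ICs (B_n = velocity coefficient / ω_n): A_4=2, B_3=2.
So u(ξ,τ) = 2sin(3ξ)sin(6τ) + 2sin(4ξ)cos(8τ), and ψ(ξ,τ) = exp(ξ)u(ξ,τ).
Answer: ψ(ξ, τ) = 2exp(ξ)sin(3ξ)sin(6τ) + 2exp(ξ)sin(4ξ)cos(8τ)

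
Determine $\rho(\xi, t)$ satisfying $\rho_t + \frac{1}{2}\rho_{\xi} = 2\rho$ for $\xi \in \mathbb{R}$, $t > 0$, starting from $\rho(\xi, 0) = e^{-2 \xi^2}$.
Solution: Substitute $\rho = e^{2t}u$.
Then $\rho_t = e^{2t}(u_t + 2u)$, $\rho_{\xi} = e^{2t}u_{\xi}$; substituting and dividing by $e^{2t}$, the lower-order terms cancel: $u_t + \frac{1}{2}u_{\xi} = 0$ (standard advection equation).
Data for $u$: $u(\xi,0) = \rho(\xi,0) = e^{-2 \xi^2}$.
By characteristics ($d\xi/dt = 1/2$), $u(\xi,t) = f(\xi - \frac{1}{2}t)$ with $f = u( \cdot , 0)$.
So $u(\xi,t) = e^{-2 (-t/2 + \xi)^2}$, and $\rho(\xi,t) = e^{2t}u(\xi,t)$.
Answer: $\rho(\xi, t) = e^{2 t} e^{-2 (\xi - t/2)^2}$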